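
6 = 6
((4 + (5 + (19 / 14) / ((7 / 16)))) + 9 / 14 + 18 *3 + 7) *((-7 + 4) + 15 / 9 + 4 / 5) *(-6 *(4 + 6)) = 2359.84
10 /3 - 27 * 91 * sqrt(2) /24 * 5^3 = -18094.18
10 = 10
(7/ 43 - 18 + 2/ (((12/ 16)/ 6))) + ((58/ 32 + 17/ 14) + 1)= 10545/ 4816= 2.19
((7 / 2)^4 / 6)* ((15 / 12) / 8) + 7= 33509 / 3072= 10.91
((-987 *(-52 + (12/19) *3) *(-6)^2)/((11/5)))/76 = 42283080/3971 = 10647.97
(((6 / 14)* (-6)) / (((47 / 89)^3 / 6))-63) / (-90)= 2709391 / 1453522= 1.86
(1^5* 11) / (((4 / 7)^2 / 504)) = 33957 / 2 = 16978.50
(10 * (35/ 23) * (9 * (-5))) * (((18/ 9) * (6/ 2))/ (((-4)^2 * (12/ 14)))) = -55125/ 184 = -299.59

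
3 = 3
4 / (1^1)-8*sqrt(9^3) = -212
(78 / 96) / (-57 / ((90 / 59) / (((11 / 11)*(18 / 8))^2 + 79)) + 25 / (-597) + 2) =-5174 / 19990281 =-0.00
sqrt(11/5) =sqrt(55)/5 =1.48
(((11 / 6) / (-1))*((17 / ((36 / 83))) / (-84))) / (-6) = -15521 / 108864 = -0.14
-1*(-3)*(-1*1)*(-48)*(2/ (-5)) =-288/ 5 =-57.60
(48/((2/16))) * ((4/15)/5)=512/25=20.48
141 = 141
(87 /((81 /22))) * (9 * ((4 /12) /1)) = 70.89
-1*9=-9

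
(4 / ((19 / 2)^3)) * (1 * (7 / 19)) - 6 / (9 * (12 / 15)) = -650261 / 781926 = -0.83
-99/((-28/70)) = 495/2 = 247.50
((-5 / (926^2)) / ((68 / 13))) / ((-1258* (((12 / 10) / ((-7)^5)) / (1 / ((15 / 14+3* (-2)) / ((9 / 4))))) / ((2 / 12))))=38235925 / 40490263673088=0.00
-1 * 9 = -9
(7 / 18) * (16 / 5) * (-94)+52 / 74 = -193598 / 1665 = -116.28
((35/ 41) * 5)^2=30625/ 1681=18.22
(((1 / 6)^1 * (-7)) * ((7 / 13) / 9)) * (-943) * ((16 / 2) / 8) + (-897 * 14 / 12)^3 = -3218212938479 / 2808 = -1146087228.80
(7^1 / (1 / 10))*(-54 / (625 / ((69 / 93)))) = -17388 / 3875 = -4.49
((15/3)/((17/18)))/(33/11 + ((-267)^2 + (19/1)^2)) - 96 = -116937606/1218101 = -96.00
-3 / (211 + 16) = -3 / 227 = -0.01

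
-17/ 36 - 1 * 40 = -1457/ 36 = -40.47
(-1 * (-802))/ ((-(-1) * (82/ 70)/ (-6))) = -168420/ 41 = -4107.80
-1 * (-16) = 16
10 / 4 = 5 / 2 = 2.50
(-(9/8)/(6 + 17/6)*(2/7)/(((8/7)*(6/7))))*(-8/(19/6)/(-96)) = -63/64448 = -0.00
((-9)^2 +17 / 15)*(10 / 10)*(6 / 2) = 1232 / 5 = 246.40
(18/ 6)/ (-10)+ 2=17/ 10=1.70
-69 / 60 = -1.15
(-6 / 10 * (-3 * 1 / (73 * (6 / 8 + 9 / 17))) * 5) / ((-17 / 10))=-120 / 2117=-0.06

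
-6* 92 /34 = -276 /17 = -16.24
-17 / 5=-3.40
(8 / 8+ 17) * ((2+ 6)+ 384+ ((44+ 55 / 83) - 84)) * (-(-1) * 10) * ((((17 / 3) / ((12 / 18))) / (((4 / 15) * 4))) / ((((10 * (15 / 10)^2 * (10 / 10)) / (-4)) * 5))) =-1492821 / 83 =-17985.80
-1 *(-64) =64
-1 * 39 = -39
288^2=82944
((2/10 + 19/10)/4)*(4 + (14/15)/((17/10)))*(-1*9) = -1827/85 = -21.49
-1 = -1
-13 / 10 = -1.30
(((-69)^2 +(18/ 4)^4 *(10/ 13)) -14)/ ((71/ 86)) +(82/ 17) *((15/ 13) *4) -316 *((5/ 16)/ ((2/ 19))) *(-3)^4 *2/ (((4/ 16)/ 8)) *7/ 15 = -142057387505/ 62764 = -2263357.78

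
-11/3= -3.67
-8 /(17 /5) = -40 /17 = -2.35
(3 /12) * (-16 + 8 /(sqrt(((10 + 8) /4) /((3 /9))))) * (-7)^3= 1185.29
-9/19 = -0.47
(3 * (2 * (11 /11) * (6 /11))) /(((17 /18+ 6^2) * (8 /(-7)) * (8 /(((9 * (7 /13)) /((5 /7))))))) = -35721 /543400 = -0.07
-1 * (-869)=869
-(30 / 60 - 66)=131 / 2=65.50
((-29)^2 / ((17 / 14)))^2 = 138627076 / 289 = 479678.46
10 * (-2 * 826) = -16520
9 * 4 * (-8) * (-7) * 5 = 10080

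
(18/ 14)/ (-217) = -9/ 1519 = -0.01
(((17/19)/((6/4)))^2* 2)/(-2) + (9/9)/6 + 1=5269/6498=0.81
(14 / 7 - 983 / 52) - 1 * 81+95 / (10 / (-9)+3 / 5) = -339393 / 1196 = -283.77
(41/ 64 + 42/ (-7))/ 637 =-7/ 832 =-0.01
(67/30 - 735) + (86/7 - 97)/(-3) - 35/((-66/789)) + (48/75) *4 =-545852/1925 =-283.56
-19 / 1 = -19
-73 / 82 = -0.89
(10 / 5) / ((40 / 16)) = 4 / 5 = 0.80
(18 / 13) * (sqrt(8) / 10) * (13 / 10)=9 * sqrt(2) / 25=0.51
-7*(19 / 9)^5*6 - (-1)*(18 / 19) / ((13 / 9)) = -1760.53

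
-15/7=-2.14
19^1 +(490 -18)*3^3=12763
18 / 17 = 1.06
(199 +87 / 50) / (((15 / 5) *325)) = 0.21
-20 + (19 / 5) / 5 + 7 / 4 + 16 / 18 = -14941 / 900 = -16.60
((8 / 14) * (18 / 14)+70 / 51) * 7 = 5266 / 357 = 14.75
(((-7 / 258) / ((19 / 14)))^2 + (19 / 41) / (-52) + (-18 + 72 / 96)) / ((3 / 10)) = -552608020660 / 9605834199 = -57.53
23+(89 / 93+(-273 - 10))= -24091 / 93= -259.04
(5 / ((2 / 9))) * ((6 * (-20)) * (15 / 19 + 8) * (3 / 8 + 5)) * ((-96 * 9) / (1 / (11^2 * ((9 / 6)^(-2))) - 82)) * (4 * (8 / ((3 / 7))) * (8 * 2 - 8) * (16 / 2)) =-4843112369356800 / 753901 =-6424069432.67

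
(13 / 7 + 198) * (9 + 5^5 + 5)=4391461 / 7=627351.57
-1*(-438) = 438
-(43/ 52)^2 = -1849/ 2704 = -0.68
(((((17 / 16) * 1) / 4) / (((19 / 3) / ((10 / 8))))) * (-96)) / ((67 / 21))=-16065 / 10184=-1.58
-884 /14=-63.14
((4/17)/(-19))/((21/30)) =-40/2261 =-0.02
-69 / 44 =-1.57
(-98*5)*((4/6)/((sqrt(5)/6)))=-392*sqrt(5)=-876.54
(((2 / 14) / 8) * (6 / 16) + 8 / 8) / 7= 451 / 3136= 0.14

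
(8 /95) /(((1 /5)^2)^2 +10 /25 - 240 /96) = -2000 /49837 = -0.04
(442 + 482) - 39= 885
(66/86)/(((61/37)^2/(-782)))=-35328414/160003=-220.80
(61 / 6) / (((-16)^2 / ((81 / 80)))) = 1647 / 40960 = 0.04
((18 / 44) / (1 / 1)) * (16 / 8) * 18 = 162 / 11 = 14.73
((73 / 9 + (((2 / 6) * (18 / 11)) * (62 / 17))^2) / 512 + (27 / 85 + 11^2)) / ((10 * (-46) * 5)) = -97762891637 / 1853077248000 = -0.05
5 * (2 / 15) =2 / 3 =0.67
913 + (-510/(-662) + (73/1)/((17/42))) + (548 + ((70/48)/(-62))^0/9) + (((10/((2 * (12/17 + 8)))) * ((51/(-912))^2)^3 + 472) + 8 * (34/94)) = 588664204794282803880860449/278048463547900329197568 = 2117.13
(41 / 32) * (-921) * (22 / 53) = -415371 / 848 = -489.82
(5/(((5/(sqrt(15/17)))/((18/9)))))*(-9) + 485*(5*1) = 2425 - 18*sqrt(255)/17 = 2408.09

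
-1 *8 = -8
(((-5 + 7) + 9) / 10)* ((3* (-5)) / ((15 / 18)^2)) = -594 / 25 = -23.76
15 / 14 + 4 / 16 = 37 / 28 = 1.32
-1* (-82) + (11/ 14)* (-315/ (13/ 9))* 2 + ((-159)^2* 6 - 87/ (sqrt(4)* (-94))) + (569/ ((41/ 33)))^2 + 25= 1483909974799/ 4108364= 361192.43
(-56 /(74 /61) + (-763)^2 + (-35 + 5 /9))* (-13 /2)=-2519860655 /666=-3783574.56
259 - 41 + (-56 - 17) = 145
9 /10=0.90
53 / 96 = 0.55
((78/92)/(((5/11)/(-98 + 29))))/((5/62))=-39897/25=-1595.88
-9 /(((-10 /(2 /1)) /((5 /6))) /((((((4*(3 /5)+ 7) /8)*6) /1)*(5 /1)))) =423 /8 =52.88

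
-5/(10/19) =-9.50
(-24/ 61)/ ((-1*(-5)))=-24/ 305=-0.08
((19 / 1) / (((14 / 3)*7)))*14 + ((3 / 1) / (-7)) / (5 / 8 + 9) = 4365 / 539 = 8.10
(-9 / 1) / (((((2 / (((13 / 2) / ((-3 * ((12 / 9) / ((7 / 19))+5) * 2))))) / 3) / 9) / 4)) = 22113 / 362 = 61.09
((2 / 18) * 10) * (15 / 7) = 50 / 21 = 2.38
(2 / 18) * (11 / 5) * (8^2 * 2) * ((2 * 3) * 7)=1314.13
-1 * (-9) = 9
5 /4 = 1.25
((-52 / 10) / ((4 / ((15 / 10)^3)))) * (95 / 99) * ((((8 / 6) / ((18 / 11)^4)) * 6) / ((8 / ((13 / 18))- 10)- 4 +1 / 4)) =4273841 / 2431944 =1.76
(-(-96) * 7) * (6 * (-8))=-32256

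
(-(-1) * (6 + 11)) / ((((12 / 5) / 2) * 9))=1.57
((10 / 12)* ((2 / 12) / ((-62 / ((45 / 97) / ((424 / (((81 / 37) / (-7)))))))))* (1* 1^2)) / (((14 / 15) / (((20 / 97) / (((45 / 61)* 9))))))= 22875 / 896868589792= 0.00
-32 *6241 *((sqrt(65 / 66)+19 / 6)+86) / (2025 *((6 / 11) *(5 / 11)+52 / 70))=-8974.42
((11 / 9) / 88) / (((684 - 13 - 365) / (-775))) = -775 / 22032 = -0.04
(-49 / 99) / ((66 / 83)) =-4067 / 6534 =-0.62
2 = 2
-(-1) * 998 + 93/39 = 13005/13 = 1000.38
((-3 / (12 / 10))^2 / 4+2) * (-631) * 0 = 0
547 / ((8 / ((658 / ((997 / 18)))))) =1619667 / 1994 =812.27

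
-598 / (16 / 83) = -24817 / 8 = -3102.12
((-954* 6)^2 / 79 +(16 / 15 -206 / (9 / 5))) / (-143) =-1473984862 / 508365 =-2899.46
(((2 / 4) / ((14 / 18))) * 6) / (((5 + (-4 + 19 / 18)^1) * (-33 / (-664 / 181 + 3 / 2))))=63585 / 515669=0.12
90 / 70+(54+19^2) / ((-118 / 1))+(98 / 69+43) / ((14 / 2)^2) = -528499 / 398958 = -1.32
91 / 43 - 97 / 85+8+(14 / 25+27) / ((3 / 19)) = 10061581 / 54825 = 183.52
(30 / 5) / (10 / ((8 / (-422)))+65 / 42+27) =-63 / 5239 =-0.01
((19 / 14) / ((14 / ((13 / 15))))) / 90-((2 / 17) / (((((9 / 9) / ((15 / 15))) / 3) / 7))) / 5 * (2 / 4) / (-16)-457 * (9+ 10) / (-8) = 9764614963 / 8996400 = 1085.39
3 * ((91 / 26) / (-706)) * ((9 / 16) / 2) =-189 / 45184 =-0.00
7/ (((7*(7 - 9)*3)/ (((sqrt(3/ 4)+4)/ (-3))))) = sqrt(3)/ 36+2/ 9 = 0.27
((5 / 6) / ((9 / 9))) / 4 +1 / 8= 1 / 3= 0.33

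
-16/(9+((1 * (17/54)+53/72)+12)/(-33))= -1.86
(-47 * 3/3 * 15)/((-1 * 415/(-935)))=-131835/83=-1588.37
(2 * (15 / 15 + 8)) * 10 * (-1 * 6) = -1080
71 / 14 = 5.07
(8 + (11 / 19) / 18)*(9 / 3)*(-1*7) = -19229 / 114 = -168.68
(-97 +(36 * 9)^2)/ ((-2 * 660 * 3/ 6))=-104879/ 660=-158.91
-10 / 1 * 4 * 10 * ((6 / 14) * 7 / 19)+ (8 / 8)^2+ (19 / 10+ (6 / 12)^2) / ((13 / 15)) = -58961 / 988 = -59.68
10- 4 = 6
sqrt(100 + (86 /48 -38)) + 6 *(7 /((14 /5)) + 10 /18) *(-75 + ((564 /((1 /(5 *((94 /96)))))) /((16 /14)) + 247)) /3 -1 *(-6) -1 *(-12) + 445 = sqrt(9186) /12 + 4688389 /288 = 16287.12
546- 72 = 474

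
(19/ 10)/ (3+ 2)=19/ 50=0.38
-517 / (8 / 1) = -517 / 8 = -64.62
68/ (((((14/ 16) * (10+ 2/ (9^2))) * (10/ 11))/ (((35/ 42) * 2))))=20196/ 1421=14.21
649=649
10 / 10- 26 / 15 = -11 / 15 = -0.73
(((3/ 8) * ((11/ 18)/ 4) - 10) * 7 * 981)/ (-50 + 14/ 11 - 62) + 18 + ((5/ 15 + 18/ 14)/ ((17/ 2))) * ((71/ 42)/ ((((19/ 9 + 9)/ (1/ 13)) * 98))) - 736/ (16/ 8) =772280695463/ 2896566400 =266.62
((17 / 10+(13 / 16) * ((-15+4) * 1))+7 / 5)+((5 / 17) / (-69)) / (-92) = -12599093 / 2158320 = -5.84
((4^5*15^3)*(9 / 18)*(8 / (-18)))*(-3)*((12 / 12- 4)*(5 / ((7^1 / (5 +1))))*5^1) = -1036800000 / 7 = -148114285.71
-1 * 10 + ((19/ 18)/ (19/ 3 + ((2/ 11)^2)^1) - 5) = -205691/ 13866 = -14.83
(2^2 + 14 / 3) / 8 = 13 / 12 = 1.08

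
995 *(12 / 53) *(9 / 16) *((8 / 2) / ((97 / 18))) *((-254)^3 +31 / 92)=-6877687722165 / 4462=-1541391242.08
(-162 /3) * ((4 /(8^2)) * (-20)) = 135 /2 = 67.50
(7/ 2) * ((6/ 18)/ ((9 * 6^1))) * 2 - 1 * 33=-5339/ 162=-32.96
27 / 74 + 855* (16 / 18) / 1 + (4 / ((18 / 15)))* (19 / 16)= 678719 / 888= 764.32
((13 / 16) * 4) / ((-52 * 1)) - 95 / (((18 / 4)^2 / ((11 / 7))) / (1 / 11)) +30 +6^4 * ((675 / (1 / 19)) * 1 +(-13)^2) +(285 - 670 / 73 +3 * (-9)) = 11152723551601 / 662256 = 16840502.09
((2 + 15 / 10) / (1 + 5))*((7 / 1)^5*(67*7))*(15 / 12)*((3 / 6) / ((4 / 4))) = 2873821.93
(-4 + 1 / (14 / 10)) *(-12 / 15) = 92 / 35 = 2.63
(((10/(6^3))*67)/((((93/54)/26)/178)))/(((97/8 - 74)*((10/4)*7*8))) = -310076/322245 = -0.96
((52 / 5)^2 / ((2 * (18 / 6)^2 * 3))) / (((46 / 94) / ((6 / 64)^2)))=7943 / 220800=0.04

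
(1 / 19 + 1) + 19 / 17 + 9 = 3608 / 323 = 11.17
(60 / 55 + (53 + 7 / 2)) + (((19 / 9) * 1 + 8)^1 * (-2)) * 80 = -1560.19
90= 90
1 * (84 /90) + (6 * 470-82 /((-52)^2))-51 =56173633 /20280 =2769.90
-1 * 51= -51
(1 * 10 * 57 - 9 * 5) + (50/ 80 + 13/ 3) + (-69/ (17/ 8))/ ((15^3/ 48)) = 529.50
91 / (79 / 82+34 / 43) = 320866 / 6185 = 51.88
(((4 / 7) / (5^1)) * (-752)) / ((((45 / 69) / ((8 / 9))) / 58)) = -32101376 / 4725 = -6793.94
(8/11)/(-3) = -8/33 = -0.24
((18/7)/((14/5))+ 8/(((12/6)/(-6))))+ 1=-1082/49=-22.08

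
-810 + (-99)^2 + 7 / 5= 44962 / 5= 8992.40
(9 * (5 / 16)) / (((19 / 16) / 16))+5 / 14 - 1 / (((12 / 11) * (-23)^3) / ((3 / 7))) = 35371237 / 924692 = 38.25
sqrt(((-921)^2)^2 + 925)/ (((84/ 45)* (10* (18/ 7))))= 17671.69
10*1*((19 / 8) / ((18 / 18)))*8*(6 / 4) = 285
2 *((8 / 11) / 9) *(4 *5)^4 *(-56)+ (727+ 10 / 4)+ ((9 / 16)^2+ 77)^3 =-1636307981876429 / 1660944384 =-985167.23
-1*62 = -62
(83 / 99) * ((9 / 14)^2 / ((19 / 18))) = 6723 / 20482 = 0.33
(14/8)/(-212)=-7/848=-0.01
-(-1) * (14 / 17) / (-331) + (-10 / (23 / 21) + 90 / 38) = -16633903 / 2458999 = -6.76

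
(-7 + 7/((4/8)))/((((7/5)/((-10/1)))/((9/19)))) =-450/19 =-23.68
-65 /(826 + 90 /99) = -715 /9096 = -0.08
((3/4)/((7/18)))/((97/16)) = 0.32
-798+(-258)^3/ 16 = -2148285/ 2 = -1074142.50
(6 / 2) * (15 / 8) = 45 / 8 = 5.62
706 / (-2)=-353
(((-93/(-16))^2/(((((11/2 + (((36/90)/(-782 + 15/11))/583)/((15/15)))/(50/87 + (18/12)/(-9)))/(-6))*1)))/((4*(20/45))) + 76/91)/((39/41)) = -42289912802631583/5276110737451008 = -8.02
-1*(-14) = 14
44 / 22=2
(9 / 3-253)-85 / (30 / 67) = -2639 / 6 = -439.83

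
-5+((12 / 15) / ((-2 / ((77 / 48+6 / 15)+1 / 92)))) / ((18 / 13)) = -5.58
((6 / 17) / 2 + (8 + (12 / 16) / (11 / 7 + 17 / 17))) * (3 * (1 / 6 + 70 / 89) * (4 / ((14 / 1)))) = 1758595 / 254184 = 6.92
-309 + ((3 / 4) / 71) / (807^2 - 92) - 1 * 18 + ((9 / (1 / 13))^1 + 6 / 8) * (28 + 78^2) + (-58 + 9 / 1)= 133021352491459 / 184928588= 719312.00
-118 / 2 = -59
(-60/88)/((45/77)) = -7/6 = -1.17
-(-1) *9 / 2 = 9 / 2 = 4.50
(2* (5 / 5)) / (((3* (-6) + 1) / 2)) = -4 / 17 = -0.24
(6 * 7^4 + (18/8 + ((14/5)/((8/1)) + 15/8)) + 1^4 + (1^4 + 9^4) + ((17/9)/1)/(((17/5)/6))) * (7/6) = 17620519/720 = 24472.94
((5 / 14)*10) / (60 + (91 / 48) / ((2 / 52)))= 600 / 18361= 0.03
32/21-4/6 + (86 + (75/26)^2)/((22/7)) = 30.87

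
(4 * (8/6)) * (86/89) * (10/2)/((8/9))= 2580/89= 28.99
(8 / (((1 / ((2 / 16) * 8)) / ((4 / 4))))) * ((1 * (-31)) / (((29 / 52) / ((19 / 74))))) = -122512 / 1073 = -114.18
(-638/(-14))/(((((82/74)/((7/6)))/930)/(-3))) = -5488395/41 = -133863.29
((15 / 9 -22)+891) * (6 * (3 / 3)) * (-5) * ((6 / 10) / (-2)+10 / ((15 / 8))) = -394412 / 3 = -131470.67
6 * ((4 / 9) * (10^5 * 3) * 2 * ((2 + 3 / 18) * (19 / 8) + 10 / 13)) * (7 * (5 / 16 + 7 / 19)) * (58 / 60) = 10770799375 / 247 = 43606475.20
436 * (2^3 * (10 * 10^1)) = 348800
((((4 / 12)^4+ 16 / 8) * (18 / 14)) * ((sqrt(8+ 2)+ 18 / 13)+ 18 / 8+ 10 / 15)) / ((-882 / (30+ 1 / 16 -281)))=654445 * sqrt(10) / 889056+ 439132595 / 138692736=5.49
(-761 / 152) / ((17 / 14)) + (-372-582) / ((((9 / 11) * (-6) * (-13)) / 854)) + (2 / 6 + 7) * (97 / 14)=-1495459249 / 117572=-12719.52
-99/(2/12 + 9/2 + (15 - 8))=-297/35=-8.49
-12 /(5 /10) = -24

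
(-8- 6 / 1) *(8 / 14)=-8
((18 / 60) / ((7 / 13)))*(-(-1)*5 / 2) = 1.39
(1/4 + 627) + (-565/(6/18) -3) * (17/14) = -40169/28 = -1434.61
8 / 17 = 0.47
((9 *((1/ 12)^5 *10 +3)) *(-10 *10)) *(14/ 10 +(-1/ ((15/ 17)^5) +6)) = -783741346027/ 52488000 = -14931.82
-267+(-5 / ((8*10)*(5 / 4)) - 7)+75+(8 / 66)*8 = -130733 / 660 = -198.08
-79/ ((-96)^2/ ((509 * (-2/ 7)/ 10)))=40211/ 322560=0.12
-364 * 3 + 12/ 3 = -1088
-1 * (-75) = 75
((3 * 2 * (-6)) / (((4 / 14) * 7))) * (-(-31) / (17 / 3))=-98.47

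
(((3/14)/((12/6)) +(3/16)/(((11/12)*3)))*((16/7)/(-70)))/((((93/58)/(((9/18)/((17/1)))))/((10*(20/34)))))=-20880/33802307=-0.00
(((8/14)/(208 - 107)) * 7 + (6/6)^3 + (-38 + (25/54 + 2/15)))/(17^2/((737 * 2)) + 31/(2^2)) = -1461690626/319399875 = -4.58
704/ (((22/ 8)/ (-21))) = -5376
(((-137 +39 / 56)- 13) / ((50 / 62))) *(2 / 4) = -259191 / 2800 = -92.57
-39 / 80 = -0.49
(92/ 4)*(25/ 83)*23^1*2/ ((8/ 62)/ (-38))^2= 4588030225/ 166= 27638736.30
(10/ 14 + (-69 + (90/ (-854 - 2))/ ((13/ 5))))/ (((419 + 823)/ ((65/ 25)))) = -2661167/ 18605160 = -0.14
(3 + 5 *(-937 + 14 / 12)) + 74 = -27613 / 6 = -4602.17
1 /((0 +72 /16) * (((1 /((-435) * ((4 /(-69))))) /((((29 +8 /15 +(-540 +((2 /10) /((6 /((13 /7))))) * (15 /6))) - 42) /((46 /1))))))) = -6727159 /99981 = -67.28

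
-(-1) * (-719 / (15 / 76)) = -54644 / 15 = -3642.93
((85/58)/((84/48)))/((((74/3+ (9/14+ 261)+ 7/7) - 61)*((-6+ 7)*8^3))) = 51/7056512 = 0.00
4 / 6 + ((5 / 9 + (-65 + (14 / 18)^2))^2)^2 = 714987037953895 / 43046721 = 16609558.67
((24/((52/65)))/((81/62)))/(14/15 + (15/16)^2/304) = 241254400/9836199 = 24.53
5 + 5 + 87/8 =167/8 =20.88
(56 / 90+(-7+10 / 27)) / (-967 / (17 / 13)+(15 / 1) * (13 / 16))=220592 / 26705835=0.01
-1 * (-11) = 11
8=8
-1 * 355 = -355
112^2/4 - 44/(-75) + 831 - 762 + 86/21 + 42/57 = 3210.42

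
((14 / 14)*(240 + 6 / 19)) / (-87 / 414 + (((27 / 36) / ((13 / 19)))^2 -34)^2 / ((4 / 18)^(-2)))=15548988604032 / 3423575930549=4.54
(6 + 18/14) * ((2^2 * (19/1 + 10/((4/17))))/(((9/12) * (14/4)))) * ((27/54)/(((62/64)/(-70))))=-5352960/217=-24668.02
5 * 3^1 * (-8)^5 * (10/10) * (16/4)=-1966080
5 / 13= 0.38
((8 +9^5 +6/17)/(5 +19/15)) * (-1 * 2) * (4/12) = -5019875/799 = -6282.70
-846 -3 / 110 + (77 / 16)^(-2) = -50158397 / 59290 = -845.98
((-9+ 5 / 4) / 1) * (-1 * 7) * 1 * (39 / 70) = 1209 / 40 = 30.22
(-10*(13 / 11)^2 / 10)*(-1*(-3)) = -507 / 121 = -4.19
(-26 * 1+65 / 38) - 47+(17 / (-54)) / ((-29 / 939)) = -302975 / 4959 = -61.10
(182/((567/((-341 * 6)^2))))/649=1099384/531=2070.40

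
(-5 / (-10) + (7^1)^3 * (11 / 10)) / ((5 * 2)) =1889 / 50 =37.78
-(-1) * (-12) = -12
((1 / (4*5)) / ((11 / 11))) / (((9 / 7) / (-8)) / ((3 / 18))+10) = 7 / 1265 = 0.01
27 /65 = 0.42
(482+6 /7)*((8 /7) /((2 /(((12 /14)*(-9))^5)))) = -6207911124480 /823543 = -7538053.42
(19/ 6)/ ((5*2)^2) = 19/ 600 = 0.03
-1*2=-2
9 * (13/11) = 117/11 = 10.64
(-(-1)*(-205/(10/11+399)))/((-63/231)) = 24805/13197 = 1.88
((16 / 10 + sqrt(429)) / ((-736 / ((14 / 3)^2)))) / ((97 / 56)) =-343*sqrt(429) / 20079 - 2744 / 100395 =-0.38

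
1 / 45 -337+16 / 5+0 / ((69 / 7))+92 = -2176 / 9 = -241.78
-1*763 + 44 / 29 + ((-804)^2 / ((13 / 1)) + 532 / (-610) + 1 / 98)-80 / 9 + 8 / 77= 54611405149381 / 1115584470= 48953.18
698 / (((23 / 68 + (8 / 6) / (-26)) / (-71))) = -131427816 / 761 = -172704.09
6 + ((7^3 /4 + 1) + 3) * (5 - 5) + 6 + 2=14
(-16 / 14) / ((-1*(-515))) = -8 / 3605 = -0.00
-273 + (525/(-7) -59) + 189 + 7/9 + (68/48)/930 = -808061/3720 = -217.22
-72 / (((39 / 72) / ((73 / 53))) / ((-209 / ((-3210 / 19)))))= -83486304 / 368615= -226.49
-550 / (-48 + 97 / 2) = -1100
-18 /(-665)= 18 /665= 0.03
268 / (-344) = -67 / 86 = -0.78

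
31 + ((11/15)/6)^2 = 251221/8100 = 31.01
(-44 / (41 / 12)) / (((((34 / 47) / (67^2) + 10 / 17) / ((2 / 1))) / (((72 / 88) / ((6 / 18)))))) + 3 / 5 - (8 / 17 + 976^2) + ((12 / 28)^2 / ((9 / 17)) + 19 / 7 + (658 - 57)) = -42889245024150886 / 45047977765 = -952079.25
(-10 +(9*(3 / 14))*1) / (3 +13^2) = -113 / 2408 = -0.05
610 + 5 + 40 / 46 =14165 / 23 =615.87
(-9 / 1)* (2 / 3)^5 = -32 / 27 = -1.19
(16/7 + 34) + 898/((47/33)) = 219376/329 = 666.80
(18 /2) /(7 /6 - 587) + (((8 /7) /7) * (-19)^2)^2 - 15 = 29190289781 /8439515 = 3458.76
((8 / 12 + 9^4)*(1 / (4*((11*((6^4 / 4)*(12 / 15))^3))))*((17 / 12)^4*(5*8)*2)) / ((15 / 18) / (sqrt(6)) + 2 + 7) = 1027569303125 / 3346689648918528 - 5137846515625*sqrt(6) / 1084327446249603072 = 0.00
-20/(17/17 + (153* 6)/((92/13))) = -920/6013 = -0.15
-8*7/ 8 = -7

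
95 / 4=23.75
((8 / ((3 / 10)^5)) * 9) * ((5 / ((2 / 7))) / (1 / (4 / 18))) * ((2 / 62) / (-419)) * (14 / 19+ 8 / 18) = -5656000000 / 539731917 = -10.48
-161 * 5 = -805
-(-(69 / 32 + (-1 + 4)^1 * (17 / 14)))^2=-1687401 / 50176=-33.63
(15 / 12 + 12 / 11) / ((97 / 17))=0.41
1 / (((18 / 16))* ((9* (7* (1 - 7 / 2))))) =-16 / 2835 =-0.01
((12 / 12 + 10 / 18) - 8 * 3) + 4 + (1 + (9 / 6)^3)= -1013 / 72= -14.07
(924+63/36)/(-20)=-3703/80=-46.29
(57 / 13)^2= 19.22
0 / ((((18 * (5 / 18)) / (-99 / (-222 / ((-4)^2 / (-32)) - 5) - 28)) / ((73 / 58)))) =0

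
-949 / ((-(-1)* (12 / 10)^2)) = -23725 / 36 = -659.03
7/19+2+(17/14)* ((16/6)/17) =1021/399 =2.56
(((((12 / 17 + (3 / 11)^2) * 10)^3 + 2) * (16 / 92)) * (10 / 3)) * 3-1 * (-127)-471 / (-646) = 7282567049381791 / 7607015614682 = 957.35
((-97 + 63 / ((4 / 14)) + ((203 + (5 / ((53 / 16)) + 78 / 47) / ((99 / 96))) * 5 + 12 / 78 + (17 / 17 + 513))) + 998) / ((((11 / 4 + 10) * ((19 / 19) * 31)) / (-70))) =-797723246740 / 1689518259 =-472.16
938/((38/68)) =31892/19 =1678.53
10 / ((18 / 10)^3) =1250 / 729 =1.71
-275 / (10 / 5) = -275 / 2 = -137.50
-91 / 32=-2.84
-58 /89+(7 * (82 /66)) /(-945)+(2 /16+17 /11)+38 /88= 4572013 /3171960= 1.44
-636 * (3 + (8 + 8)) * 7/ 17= -84588/ 17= -4975.76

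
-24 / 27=-8 / 9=-0.89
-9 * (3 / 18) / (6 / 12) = -3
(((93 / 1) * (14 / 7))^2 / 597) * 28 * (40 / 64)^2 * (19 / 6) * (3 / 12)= 3195325 / 6368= 501.78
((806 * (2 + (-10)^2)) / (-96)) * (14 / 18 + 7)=-239785 / 36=-6660.69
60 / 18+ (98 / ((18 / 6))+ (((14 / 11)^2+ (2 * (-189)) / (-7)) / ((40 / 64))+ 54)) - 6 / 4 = 42953 / 242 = 177.49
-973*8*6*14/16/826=-2919/59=-49.47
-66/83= -0.80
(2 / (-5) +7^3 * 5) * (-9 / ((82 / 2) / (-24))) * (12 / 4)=5555304 / 205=27099.04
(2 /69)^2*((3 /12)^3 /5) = 1 /380880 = 0.00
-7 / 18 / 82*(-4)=7 / 369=0.02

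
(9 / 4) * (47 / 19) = 423 / 76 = 5.57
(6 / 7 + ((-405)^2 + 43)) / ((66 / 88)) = 4593928 / 21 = 218758.48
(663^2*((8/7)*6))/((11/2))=42198624/77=548034.08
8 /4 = 2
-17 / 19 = -0.89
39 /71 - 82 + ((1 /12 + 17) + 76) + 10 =18431 /852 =21.63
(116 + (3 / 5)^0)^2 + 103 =13792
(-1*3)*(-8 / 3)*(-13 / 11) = -104 / 11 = -9.45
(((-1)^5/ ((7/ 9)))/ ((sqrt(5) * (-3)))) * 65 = 39 * sqrt(5)/ 7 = 12.46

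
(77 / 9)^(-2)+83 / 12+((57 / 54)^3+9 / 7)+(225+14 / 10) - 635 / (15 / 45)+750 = -158921515999 / 172889640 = -919.21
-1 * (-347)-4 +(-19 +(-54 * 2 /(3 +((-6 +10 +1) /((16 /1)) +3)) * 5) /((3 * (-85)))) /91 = 53560674 /156247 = 342.79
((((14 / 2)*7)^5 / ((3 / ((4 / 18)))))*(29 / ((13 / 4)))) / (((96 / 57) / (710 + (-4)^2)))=18832907326079 / 234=80482509940.51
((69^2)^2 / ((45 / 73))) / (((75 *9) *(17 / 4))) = 81713572 / 6375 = 12817.82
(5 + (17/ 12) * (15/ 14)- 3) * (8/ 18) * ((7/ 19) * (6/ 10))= 197/ 570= 0.35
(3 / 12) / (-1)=-1 / 4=-0.25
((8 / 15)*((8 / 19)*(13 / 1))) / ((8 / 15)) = 104 / 19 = 5.47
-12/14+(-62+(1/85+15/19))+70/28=-1346559/22610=-59.56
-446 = -446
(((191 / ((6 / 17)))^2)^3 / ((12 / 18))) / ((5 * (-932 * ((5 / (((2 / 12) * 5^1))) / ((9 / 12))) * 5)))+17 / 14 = -8203360019284113470503 / 40584499200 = -202130374428.38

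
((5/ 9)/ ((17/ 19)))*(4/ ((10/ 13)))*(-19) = -61.35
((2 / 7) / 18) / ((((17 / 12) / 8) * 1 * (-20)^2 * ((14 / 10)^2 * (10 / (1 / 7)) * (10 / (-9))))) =-3 / 2040850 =-0.00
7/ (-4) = -7/ 4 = -1.75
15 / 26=0.58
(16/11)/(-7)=-16/77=-0.21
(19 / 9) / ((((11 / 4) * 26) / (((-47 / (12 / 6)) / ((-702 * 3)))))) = 893 / 2710422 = 0.00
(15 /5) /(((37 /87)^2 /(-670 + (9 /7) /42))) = -11112.49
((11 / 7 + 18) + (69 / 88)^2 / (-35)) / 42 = 5299879 / 11383680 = 0.47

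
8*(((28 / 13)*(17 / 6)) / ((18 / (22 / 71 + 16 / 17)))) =84560 / 24921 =3.39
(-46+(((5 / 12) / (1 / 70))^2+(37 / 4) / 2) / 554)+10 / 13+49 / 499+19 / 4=-10049641363 / 258753456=-38.84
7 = 7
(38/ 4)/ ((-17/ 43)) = -817/ 34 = -24.03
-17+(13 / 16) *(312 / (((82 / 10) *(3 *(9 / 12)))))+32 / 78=-1519 / 533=-2.85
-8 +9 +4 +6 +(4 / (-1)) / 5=10.20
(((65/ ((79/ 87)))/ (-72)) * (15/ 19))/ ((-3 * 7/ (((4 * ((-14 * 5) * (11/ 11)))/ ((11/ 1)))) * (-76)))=47125/ 3764508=0.01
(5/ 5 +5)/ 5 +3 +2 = 31/ 5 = 6.20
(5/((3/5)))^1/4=25/12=2.08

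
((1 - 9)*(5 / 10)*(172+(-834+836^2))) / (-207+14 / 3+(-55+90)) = 4189404 / 251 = 16690.85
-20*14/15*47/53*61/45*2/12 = -80276/21465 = -3.74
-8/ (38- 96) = 0.14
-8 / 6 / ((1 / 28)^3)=-87808 / 3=-29269.33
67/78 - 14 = -13.14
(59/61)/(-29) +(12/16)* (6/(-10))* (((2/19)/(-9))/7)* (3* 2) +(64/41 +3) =218592947/48231785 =4.53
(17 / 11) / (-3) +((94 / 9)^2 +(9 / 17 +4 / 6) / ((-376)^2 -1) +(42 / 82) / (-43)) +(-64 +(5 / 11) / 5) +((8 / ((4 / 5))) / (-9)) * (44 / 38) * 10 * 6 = -778103902838992 / 23910238155375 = -32.54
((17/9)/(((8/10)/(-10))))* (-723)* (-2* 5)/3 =-512125/9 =-56902.78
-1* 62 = -62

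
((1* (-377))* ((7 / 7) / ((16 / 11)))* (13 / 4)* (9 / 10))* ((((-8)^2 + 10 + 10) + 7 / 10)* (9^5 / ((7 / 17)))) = -58934110899807 / 6400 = -9208454828.09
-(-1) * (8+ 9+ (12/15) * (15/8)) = 37/2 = 18.50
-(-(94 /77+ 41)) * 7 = 3251 /11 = 295.55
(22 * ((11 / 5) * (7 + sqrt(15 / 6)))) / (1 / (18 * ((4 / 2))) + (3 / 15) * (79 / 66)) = 47916 * sqrt(10) / 529 + 670824 / 529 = 1554.53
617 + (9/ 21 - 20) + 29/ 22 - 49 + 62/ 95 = 550.40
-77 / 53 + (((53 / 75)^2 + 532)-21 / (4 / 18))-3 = 258502129 / 596250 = 433.55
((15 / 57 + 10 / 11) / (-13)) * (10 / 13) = -2450 / 35321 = -0.07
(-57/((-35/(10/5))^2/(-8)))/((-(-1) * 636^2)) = 38/10323075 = 0.00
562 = 562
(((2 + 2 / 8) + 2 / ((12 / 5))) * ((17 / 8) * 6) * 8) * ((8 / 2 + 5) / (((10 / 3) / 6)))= 50949 / 10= 5094.90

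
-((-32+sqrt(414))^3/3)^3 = 1475692986470912/27-8058462089104*sqrt(46) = 146750410.62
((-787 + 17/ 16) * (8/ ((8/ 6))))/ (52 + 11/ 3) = -113175/ 1336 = -84.71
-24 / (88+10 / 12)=-144 / 533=-0.27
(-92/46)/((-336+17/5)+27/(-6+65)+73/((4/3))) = 2360/327323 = 0.01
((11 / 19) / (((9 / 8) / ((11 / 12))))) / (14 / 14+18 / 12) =484 / 2565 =0.19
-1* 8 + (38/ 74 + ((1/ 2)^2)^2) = -4395/ 592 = -7.42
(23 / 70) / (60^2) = 23 / 252000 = 0.00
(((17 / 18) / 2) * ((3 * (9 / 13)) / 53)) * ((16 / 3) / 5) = 68 / 3445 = 0.02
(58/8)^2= 841/16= 52.56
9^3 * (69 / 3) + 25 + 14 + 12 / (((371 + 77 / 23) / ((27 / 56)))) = 675265701 / 40180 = 16806.02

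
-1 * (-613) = 613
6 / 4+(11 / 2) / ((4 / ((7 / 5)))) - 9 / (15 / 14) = -199 / 40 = -4.98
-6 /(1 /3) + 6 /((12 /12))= -12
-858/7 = -122.57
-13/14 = -0.93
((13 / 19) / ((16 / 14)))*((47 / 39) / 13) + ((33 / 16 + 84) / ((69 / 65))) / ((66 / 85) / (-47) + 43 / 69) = 265071241973 / 1982690736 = 133.69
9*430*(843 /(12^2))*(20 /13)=906225 /26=34854.81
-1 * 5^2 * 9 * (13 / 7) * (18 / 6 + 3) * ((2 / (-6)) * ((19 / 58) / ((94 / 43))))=2389725 / 19082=125.23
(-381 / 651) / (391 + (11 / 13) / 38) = -62738 / 41916805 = -0.00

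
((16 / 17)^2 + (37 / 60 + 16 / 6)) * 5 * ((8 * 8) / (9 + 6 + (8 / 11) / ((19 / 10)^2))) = 87.76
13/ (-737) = -13/ 737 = -0.02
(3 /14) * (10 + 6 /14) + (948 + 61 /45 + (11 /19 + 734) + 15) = 142540967 /83790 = 1701.17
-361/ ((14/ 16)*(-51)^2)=-2888/ 18207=-0.16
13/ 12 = 1.08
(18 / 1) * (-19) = -342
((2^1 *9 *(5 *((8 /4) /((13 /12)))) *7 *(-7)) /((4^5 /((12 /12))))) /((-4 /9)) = 59535 /3328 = 17.89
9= 9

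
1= 1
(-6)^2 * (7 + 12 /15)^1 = 1404 /5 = 280.80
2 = 2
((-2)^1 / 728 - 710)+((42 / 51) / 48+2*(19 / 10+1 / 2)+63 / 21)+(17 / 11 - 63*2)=-1688032223 / 2042040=-826.64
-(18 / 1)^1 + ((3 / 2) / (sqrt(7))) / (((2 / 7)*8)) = -18 + 3*sqrt(7) / 32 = -17.75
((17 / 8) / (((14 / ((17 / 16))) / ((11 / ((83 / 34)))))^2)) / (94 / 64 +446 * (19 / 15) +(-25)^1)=2577040455 / 5614271344192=0.00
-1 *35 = -35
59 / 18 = 3.28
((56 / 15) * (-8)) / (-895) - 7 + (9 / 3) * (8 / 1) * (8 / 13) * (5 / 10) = 72949 / 174525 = 0.42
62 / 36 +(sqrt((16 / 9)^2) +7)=21 / 2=10.50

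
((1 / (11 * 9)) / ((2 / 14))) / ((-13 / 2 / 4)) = -56 / 1287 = -0.04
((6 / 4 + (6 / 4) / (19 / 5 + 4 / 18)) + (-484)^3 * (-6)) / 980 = 123130576083 / 177380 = 694162.68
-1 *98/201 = -0.49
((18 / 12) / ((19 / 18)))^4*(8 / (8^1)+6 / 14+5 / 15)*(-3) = -19663317 / 912247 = -21.55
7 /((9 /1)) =7 /9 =0.78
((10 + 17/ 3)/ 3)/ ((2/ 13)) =611/ 18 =33.94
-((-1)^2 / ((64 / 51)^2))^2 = -6765201 / 16777216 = -0.40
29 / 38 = 0.76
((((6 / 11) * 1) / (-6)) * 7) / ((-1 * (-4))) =-7 / 44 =-0.16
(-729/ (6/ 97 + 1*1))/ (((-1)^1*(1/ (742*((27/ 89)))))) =1416664242/ 9167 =154539.57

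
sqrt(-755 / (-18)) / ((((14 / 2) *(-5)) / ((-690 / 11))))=23 *sqrt(1510) / 77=11.61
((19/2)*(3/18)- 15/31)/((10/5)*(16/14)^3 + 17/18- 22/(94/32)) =-19780467/64038994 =-0.31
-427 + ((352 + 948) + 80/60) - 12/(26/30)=860.49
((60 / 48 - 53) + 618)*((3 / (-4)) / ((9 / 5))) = -3775 / 16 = -235.94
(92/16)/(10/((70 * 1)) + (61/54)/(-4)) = -8694/211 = -41.20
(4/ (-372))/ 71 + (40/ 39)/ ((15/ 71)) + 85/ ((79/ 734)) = 794.60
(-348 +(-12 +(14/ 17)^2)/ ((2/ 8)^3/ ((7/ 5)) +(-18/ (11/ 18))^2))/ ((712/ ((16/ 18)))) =-4730063744492/ 10886893641117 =-0.43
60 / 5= 12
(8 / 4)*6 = 12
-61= -61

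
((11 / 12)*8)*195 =1430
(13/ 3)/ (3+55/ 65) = 169/ 150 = 1.13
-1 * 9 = -9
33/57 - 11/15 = -44/285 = -0.15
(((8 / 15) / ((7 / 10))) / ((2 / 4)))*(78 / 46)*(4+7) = 4576 / 161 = 28.42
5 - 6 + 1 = 0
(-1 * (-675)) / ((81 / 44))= 1100 / 3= 366.67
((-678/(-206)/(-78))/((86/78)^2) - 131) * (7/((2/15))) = -5240585175/761788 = -6879.32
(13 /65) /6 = 1 /30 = 0.03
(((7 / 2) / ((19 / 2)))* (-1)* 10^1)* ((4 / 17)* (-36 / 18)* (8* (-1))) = -4480 / 323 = -13.87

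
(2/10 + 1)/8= 3/20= 0.15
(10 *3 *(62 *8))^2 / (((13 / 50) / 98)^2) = 31456566532544.38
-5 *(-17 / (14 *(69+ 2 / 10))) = 425 / 4844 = 0.09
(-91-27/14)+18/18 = -1287/14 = -91.93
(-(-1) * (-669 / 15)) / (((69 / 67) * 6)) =-14941 / 2070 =-7.22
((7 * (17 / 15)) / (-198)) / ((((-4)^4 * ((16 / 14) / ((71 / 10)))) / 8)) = -59143 / 7603200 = -0.01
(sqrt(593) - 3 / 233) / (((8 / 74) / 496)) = -13764 / 233+4588 *sqrt(593) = 111666.03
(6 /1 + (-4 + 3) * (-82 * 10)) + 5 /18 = 14873 /18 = 826.28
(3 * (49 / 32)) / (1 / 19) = 2793 / 32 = 87.28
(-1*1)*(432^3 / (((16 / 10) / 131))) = -6600890880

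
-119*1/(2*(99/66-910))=119/1817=0.07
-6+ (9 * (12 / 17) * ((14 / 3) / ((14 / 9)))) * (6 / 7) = 1230 / 119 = 10.34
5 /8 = 0.62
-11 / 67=-0.16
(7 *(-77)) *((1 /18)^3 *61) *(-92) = 756217 /1458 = 518.67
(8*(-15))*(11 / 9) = -440 / 3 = -146.67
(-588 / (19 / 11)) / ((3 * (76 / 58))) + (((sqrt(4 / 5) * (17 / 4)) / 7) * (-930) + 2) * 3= -1595.69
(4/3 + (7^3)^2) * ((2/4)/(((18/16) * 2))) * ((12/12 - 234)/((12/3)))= -82237583/54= -1522918.20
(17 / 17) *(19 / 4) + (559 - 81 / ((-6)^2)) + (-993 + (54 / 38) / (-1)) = -16451 / 38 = -432.92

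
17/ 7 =2.43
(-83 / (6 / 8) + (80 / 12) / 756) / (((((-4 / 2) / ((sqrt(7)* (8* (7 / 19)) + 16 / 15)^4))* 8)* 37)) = 10102357846016* sqrt(7) / 69377927625 + 106439593749253888 / 138408965611875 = 1154.28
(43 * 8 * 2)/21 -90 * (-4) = 8248/21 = 392.76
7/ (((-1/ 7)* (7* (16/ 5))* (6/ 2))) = -35/ 48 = -0.73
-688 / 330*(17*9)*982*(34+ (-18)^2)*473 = -265211033952 / 5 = -53042206790.40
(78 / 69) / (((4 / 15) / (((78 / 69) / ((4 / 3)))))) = 7605 / 2116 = 3.59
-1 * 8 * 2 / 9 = -16 / 9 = -1.78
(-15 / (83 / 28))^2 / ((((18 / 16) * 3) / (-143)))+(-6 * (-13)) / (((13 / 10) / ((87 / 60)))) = -20624371 / 20667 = -997.94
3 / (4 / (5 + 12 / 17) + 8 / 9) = 2619 / 1388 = 1.89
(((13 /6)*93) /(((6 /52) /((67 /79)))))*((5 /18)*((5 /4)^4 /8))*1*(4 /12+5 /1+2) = 12066071875 /13105152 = 920.71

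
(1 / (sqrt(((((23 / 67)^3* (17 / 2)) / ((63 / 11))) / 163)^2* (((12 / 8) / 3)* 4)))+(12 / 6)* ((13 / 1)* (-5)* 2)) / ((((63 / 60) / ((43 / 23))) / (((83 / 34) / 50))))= -185588 / 8211+524903918883* sqrt(2) / 4448072695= 144.28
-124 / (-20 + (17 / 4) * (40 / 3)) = -186 / 55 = -3.38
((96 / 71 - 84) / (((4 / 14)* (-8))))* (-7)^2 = 1771.76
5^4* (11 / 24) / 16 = 6875 / 384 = 17.90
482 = 482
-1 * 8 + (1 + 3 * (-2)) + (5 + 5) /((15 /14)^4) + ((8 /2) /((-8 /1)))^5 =-1763501 /324000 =-5.44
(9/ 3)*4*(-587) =-7044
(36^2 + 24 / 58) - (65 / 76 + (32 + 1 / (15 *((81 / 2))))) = 3383628437 / 2677860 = 1263.56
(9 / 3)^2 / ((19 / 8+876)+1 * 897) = 72 / 14203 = 0.01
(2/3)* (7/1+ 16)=46/3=15.33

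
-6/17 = -0.35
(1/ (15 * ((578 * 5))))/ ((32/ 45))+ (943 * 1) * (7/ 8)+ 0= 76307563/ 92480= 825.13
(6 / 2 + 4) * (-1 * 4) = -28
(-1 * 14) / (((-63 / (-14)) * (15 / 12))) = -112 / 45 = -2.49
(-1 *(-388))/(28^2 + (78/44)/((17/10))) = 72556/146803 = 0.49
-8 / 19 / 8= -1 / 19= -0.05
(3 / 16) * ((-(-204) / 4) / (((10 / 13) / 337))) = 670293 / 160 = 4189.33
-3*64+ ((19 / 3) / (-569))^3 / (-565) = -539573037553781 / 2810276237295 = -192.00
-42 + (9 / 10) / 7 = -41.87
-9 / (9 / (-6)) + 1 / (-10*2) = 119 / 20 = 5.95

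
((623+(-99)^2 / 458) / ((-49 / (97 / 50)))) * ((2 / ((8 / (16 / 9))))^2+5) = -2410485599 / 18178020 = -132.60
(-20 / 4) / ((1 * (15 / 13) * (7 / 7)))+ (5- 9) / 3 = -17 / 3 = -5.67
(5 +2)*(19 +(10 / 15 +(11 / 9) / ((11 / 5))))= 1274 / 9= 141.56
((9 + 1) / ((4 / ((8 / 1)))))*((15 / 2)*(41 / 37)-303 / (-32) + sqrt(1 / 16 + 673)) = 105255 / 296 + 55*sqrt(89) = 874.46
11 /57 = 0.19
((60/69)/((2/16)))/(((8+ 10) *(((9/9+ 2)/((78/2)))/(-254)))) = -264160/207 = -1276.14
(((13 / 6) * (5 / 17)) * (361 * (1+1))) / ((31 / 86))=2017990 / 1581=1276.40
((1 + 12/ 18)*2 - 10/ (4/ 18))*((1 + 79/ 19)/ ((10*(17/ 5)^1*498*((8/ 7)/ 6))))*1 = -42875/ 643416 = -0.07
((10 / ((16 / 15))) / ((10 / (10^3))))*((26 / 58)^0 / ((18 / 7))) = 4375 / 12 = 364.58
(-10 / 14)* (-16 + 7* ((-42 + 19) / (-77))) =765 / 77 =9.94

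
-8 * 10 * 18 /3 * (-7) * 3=10080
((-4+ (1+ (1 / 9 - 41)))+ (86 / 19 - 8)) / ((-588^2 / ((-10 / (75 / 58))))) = -0.00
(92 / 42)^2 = 2116 / 441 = 4.80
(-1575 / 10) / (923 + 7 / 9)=-2835 / 16628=-0.17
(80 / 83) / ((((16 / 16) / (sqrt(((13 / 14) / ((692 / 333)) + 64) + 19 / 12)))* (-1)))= -20* sqrt(13944187866) / 301539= -7.83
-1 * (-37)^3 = 50653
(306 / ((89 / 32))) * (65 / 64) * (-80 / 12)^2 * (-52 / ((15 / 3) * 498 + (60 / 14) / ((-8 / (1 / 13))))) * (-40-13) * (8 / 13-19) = -1630374636800 / 16132941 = -101058.74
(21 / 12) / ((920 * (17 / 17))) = 0.00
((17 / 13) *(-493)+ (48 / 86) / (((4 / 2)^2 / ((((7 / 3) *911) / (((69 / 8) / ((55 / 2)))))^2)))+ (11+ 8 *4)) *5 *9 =255847263518410 / 887133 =288397865.39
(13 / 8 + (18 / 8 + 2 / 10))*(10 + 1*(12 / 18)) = 652 / 15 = 43.47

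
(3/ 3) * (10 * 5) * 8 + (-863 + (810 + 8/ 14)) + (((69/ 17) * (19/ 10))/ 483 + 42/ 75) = 2071477/ 5950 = 348.15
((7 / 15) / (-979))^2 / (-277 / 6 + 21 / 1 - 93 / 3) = -98 / 24224596275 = -0.00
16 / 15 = 1.07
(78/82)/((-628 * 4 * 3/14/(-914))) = 41587/25748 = 1.62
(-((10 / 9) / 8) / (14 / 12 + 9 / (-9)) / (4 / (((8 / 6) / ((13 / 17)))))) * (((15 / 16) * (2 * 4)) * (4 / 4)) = -425 / 156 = -2.72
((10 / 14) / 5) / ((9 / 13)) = 13 / 63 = 0.21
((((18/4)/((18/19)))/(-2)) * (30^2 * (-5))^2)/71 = -48093750/71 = -677376.76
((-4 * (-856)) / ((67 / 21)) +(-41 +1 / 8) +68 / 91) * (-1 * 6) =-151166523 / 24388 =-6198.40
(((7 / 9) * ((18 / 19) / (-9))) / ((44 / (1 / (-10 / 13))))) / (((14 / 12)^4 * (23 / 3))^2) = 5458752 / 455258688115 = 0.00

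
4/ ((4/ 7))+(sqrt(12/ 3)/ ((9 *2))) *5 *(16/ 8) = 73/ 9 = 8.11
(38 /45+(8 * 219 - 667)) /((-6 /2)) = -48863 /135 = -361.95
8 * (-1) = -8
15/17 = 0.88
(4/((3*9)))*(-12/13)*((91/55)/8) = -14/495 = -0.03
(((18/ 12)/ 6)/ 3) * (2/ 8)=1/ 48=0.02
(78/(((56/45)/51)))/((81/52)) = 14365/7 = 2052.14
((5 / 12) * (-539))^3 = -19573852375 / 1728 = -11327460.87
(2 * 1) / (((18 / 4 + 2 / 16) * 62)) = 8 / 1147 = 0.01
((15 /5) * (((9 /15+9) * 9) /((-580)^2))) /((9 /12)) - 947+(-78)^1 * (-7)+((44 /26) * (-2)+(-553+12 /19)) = -24842903074 /25965875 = -956.75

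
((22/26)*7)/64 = 77/832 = 0.09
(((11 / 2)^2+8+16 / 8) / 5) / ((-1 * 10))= -0.80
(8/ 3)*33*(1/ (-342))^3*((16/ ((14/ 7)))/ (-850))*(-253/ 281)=-11132/ 597150198675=-0.00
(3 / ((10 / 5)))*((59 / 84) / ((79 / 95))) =5605 / 4424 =1.27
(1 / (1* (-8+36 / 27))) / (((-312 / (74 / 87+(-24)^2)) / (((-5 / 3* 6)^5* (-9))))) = 94098750 / 377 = 249598.81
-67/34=-1.97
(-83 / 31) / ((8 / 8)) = -83 / 31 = -2.68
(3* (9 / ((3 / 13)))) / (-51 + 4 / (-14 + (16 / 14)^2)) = -36387 / 15959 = -2.28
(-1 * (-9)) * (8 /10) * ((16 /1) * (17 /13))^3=724451328 /10985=65949.14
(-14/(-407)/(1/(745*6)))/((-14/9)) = -40230/407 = -98.85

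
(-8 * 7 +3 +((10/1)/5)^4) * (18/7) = -666/7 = -95.14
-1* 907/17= -53.35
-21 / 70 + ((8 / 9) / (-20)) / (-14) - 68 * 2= -85867 / 630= -136.30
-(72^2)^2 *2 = -53747712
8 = 8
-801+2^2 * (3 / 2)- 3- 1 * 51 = -849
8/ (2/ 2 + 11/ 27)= 108/ 19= 5.68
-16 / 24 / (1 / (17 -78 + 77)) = -32 / 3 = -10.67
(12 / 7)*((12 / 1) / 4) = 36 / 7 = 5.14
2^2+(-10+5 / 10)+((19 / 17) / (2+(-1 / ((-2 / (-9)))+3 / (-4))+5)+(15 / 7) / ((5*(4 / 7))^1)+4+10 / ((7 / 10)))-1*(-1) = 7223 / 476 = 15.17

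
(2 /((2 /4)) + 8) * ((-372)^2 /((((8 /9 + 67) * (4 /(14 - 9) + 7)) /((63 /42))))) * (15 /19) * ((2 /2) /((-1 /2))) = -1120910400 /150917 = -7427.33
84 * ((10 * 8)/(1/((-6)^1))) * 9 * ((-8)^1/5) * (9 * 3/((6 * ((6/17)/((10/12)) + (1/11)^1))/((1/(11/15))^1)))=3331238400/481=6925651.56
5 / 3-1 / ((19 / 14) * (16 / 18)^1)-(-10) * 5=11591 / 228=50.84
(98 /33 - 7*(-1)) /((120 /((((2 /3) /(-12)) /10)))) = -329 /712800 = -0.00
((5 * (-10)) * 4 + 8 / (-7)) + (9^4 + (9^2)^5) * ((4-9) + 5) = -1408 / 7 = -201.14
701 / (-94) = -701 / 94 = -7.46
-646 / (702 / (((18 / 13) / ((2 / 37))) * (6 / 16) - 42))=362729 / 12168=29.81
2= 2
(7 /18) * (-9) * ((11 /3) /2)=-77 /12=-6.42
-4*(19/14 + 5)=-178/7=-25.43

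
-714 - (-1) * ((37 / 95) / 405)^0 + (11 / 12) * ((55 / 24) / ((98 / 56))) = -358747 / 504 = -711.80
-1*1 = -1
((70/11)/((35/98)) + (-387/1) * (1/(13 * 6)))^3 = 49714249733/23393656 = 2125.12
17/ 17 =1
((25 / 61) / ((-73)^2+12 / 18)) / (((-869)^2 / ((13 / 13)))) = 75 / 736530422969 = 0.00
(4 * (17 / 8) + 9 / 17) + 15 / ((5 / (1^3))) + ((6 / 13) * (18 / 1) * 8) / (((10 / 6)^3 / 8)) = 7009841 / 55250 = 126.87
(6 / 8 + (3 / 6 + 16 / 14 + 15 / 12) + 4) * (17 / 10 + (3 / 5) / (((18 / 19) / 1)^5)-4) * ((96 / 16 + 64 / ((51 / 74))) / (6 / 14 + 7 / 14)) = -257190007403 / 208797264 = -1231.77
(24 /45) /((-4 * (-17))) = 2 /255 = 0.01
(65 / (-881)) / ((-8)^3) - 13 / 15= -5862961 / 6766080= -0.87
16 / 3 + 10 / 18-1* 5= 0.89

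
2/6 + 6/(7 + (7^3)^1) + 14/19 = 10846/9975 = 1.09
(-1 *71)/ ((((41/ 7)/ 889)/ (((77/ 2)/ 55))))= -3092831/ 410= -7543.49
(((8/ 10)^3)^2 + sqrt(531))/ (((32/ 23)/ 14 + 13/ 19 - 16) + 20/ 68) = -52003 * sqrt(59)/ 258668 - 53251072/ 3031265625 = -1.56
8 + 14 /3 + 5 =53 /3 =17.67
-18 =-18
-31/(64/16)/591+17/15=13241/11820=1.12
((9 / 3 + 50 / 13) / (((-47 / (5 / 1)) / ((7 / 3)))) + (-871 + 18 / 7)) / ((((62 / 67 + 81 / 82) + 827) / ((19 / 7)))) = -2.85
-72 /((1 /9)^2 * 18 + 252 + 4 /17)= -0.29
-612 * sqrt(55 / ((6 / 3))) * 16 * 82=-401472 * sqrt(110)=-4210673.86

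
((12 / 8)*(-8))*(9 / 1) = -108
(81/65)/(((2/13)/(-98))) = -3969/5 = -793.80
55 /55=1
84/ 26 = 42/ 13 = 3.23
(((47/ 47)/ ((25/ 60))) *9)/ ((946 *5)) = 54/ 11825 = 0.00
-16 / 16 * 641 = -641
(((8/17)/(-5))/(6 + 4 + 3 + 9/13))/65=-0.00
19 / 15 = 1.27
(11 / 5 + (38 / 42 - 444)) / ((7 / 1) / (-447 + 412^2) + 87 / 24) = -62699482544 / 515515245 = -121.62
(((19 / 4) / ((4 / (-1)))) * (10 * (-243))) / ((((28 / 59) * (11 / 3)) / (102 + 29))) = 535271895 / 2464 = 217236.97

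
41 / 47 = 0.87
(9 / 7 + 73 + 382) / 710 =1597 / 2485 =0.64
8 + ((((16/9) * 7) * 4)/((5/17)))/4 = 2264/45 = 50.31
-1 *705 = -705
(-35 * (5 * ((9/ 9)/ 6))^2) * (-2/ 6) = 875/ 108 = 8.10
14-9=5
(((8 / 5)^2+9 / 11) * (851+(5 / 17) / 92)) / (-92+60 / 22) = -1236470201 / 38396200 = -32.20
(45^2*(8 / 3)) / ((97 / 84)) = 453600 / 97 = 4676.29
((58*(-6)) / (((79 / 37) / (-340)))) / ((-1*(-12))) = 364820 / 79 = 4617.97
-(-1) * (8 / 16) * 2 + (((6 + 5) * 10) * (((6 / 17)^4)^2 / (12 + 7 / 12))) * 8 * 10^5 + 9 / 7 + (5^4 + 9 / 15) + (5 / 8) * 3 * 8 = 85779796605171091 / 36866878075685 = 2326.74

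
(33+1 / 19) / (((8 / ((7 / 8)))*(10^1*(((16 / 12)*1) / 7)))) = 1.90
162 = 162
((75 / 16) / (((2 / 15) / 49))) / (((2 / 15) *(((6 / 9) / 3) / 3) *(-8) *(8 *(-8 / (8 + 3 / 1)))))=245581875 / 65536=3747.28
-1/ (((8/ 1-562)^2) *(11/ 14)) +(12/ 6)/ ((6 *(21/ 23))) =38824433/ 106346394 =0.37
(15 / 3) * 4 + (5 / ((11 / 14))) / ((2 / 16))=70.91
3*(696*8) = 16704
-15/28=-0.54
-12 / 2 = -6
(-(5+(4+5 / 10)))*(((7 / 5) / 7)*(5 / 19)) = -1 / 2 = -0.50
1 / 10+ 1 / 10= 1 / 5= 0.20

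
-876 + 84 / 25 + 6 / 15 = -21806 / 25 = -872.24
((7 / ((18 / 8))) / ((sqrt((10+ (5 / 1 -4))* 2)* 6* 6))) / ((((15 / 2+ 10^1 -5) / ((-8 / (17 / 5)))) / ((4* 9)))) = -224* sqrt(22) / 8415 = -0.12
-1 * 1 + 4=3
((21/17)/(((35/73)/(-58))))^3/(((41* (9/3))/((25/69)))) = -227705654712/23164795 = -9829.82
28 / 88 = 0.32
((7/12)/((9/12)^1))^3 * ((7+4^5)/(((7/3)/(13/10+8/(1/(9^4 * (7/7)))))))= 26517069467/2430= 10912374.27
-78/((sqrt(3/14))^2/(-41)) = 14924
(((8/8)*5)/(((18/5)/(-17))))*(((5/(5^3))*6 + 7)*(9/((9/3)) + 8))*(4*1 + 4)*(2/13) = -2314.32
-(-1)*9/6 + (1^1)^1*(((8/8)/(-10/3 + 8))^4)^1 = 57705/38416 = 1.50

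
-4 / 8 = -1 / 2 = -0.50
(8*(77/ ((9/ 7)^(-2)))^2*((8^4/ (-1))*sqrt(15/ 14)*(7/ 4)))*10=-32517365760*sqrt(210)/ 49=-9616763224.93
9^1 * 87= 783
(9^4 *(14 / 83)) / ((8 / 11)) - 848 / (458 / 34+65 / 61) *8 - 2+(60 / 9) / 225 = 355715284691 / 337808340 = 1053.01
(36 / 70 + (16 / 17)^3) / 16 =115897 / 1375640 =0.08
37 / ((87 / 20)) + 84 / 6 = 1958 / 87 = 22.51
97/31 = 3.13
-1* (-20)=20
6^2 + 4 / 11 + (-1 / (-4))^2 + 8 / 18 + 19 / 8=62165 / 1584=39.25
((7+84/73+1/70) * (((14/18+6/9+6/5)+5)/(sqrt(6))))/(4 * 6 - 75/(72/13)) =28705424 * sqrt(6)/28858725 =2.44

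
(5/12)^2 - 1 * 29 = -4151/144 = -28.83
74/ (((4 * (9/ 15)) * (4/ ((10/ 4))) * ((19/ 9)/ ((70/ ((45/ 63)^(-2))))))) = 346875/ 1064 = 326.01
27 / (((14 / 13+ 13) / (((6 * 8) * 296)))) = 1662336 / 61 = 27251.41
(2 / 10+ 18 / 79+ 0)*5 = 169 / 79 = 2.14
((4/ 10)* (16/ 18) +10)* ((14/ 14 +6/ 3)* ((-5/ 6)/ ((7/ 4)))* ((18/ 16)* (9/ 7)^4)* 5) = -7643565/ 33614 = -227.39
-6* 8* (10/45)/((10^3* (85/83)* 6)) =-166/95625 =-0.00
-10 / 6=-5 / 3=-1.67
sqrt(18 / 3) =sqrt(6) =2.45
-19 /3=-6.33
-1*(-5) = 5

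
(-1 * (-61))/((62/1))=61/62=0.98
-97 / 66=-1.47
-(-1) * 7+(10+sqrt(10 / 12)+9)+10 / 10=sqrt(30) / 6+27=27.91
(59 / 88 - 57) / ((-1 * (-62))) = -4957 / 5456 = -0.91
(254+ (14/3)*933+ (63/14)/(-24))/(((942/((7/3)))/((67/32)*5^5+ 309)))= 37718717575/482304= 78205.28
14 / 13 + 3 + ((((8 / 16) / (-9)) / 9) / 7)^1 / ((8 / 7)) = 68675 / 16848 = 4.08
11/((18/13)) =7.94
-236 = -236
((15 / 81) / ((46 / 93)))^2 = 24025 / 171396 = 0.14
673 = 673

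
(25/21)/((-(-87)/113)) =2825/1827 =1.55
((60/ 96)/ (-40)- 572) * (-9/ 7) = 329481/ 448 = 735.45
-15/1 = -15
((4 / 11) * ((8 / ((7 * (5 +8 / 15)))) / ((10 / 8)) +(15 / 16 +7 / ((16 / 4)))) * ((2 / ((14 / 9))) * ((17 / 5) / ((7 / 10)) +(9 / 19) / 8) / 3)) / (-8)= -416162667 / 1523205376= -0.27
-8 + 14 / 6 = -17 / 3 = -5.67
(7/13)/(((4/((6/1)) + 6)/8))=42/65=0.65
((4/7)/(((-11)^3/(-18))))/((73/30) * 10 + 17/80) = 17280/54886447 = 0.00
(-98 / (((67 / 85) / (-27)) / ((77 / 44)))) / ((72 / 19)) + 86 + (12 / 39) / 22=250828005 / 153296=1636.23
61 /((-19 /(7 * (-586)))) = 250222 /19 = 13169.58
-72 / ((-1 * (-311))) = -72 / 311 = -0.23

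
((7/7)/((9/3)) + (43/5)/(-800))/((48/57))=73549/192000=0.38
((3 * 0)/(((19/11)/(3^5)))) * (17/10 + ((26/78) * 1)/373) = 0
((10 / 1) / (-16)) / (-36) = 5 / 288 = 0.02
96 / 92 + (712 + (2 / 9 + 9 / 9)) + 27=153442 / 207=741.27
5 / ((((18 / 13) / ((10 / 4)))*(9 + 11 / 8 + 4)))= 130 / 207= 0.63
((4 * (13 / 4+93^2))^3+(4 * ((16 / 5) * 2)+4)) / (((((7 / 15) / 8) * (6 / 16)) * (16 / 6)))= 4974488127427032 / 7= 710641161061004.57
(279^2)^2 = 6059221281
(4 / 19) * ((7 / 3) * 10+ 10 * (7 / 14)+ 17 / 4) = 6.86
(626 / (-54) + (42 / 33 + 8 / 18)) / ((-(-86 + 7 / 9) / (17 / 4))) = -49861 / 101244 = -0.49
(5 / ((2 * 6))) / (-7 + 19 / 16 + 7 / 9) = -12 / 145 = -0.08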